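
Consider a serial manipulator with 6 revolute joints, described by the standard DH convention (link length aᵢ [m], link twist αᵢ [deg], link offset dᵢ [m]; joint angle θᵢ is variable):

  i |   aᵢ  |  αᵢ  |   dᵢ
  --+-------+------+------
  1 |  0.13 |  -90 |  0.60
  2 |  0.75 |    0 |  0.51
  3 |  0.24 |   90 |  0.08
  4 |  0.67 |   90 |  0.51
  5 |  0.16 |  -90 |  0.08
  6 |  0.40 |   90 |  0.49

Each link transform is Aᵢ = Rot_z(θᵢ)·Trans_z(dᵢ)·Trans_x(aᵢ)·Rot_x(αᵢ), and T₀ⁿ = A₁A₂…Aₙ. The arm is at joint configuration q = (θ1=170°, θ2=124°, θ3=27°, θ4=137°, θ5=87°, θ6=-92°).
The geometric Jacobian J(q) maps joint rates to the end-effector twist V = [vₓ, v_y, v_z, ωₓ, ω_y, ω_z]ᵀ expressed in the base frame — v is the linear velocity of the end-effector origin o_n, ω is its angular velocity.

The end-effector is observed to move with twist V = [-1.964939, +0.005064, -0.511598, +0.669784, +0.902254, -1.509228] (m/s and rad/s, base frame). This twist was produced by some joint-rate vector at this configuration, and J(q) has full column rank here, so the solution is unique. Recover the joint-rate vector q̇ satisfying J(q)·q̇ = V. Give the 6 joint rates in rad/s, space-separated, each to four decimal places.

o_n = [0.1439, -1.1112, -0.8260]
J₁: ẑ×o_n = [1.1112, 0.1439, -0.0000], ω = ẑ
J2: z=[-0.1736, -0.9848, 0.0000] o=[-0.1280, 0.0226, 0.6000] → [1.4044, -0.2476, 0.4646, -0.1736, -0.9848, 0.0000]
J3: z=[-0.1736, -0.9848, 0.0000] o=[0.1964, -0.5525, -0.0218] → [0.7920, -0.1397, 0.0452, -0.1736, -0.9848, 0.0000]
J4: z=[-0.4774, 0.0842, -0.8746] o=[0.3893, -0.6677, -0.1381] → [-0.4457, -0.1138, 0.2324, -0.4774, 0.0842, -0.8746]
J5: z=[0.4604, -0.8238, -0.3306] o=[-0.3556, -1.0004, -0.3466] → [0.3583, 0.0556, 0.3605, 0.4604, -0.8238, -0.3306]
J6: z=[0.7224, 0.5642, -0.3999] o=[-0.4014, -1.0575, -0.5099] → [-0.1998, 0.0104, -0.3464, 0.7224, 0.5642, -0.3999]
q̇ = J⁺·V = [-0.7990, -0.6930, 0.2280, 0.3280, 0.1400, 0.9430]

-0.7990 -0.6930 0.2280 0.3280 0.1400 0.9430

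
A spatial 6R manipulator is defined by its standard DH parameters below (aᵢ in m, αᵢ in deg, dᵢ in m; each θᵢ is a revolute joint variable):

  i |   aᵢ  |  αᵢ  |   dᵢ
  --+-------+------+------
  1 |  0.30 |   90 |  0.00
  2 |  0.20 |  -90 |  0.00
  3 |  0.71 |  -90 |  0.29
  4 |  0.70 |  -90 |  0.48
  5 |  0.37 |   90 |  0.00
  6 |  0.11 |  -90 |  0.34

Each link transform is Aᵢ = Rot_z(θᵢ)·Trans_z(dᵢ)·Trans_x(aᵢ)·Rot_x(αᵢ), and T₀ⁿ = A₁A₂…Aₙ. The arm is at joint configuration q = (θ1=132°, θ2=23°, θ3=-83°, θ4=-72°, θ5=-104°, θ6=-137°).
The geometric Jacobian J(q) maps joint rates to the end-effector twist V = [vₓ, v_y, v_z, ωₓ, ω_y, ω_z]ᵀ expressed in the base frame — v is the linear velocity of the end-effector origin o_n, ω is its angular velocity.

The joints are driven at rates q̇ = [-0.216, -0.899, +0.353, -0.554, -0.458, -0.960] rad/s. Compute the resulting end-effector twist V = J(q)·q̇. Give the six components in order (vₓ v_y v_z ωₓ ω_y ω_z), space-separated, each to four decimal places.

o_n = [-0.1593, 1.1381, 0.9272]
J₁: ẑ×o_n = [-1.1381, -0.1593, 0.0000], ω = ẑ
J2: z=[0.7431, 0.6691, 0.0000] o=[-0.2007, 0.2229, 0.0000] → [0.6204, -0.6890, 0.6524, 0.7431, 0.6691, 0.0000]
J3: z=[0.2615, -0.2904, 0.9205] o=[-0.3239, 0.3598, 0.0781] → [-0.9630, -0.0704, 0.2513, 0.2615, -0.2904, 0.9205]
J4: z=[-0.7019, 0.5974, 0.3878] o=[0.2223, 0.8063, 0.3789] → [0.1988, 0.2368, -0.0050, -0.7019, 0.5974, 0.3878]
J5: z=[0.5493, 0.8007, -0.2392] o=[0.2028, 1.0614, 1.1882] → [-0.1906, 0.2300, 0.3320, 0.5493, 0.8007, -0.2392]
J6: z=[-0.2701, -0.1007, -0.9575] o=[-0.0898, 1.2800, 1.2477] → [-0.1035, -0.0201, 0.0313, -0.2701, -0.1007, -0.9575]
V = J·q̇ = [-0.5753, 0.4117, -0.6771, -0.1792, -1.3050, 0.9229]

-0.5753 0.4117 -0.6771 -0.1792 -1.3050 0.9229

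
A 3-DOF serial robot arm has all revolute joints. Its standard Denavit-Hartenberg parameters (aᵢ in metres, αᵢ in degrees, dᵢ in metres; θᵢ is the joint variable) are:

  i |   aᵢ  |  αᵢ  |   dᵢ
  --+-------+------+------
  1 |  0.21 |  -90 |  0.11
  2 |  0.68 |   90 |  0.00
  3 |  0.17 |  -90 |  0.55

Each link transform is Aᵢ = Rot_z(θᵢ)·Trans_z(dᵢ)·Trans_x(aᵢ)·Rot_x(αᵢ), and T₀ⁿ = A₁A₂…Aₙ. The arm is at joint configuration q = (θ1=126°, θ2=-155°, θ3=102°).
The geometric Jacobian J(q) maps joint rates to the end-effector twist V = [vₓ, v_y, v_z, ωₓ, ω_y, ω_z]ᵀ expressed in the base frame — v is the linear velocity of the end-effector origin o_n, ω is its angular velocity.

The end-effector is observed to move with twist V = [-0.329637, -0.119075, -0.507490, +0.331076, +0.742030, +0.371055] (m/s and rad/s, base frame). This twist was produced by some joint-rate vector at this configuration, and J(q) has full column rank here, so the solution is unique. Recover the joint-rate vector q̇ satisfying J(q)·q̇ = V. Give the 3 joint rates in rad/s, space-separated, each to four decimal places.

-0.4990 -0.7040 -0.9600

o_n = [0.2221, -0.5886, -0.1160]
J₁: ẑ×o_n = [0.5886, 0.2221, -0.0000], ω = ẑ
J2: z=[-0.8090, -0.5878, 0.0000] o=[-0.1234, 0.1699, 0.1100] → [0.1329, -0.1829, 0.8167, -0.8090, -0.5878, 0.0000]
J3: z=[0.2484, -0.3419, -0.9063] o=[0.2388, -0.3287, 0.3974] → [-0.0600, 0.1427, -0.0703, 0.2484, -0.3419, -0.9063]
q̇ = J⁺·V = [-0.4990, -0.7040, -0.9600]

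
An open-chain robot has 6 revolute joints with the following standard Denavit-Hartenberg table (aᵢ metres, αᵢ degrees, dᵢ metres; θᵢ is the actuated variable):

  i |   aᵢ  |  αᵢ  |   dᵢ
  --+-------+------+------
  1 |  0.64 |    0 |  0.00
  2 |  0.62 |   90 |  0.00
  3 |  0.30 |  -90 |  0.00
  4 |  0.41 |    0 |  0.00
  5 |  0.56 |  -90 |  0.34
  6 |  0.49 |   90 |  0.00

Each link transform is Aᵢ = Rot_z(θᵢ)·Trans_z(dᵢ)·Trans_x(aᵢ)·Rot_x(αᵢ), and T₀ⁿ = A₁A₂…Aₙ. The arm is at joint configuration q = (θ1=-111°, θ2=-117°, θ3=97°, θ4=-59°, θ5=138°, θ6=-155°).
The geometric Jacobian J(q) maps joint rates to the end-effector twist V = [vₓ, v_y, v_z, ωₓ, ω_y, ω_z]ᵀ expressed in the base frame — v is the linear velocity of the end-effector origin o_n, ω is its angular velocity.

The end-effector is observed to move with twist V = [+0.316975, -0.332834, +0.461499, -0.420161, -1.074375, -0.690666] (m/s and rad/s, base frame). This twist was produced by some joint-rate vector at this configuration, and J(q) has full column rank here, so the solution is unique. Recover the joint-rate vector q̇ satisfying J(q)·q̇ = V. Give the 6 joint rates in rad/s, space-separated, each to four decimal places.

o_n = [-0.0608, -0.4295, 0.4626]
J₁: ẑ×o_n = [0.4295, -0.0608, 0.0000], ω = ẑ
J2: z=[0.0000, 0.0000, 1.0000] o=[-0.2294, -0.5975, 0.0000] → [-0.1679, 0.1686, 0.0000, 0.0000, 0.0000, 1.0000]
J3: z=[0.7431, 0.6691, 0.0000] o=[-0.6442, -0.1367, 0.0000] → [0.3096, -0.3438, -0.6080, 0.7431, 0.6691, 0.0000]
J4: z=[0.6641, -0.7376, -0.1219] o=[-0.6198, -0.1639, 0.2978] → [-0.1540, -0.1776, 0.2359, 0.6641, -0.7376, -0.1219]
J5: z=[0.6641, -0.7376, -0.1219] o=[-0.3414, 0.0521, 0.5074] → [-0.0257, -0.0045, -0.1129, 0.6641, -0.7376, -0.1219]
J6: z=[-0.2218, -0.0388, -0.9743] o=[-0.5154, -0.5762, 0.5720] → [0.1471, -0.4672, -0.0149, -0.2218, -0.0388, -0.9743]
q̇ = J⁺·V = [0.8720, -0.5240, -0.8430, 0.1030, 0.5370, 0.9860]

0.8720 -0.5240 -0.8430 0.1030 0.5370 0.9860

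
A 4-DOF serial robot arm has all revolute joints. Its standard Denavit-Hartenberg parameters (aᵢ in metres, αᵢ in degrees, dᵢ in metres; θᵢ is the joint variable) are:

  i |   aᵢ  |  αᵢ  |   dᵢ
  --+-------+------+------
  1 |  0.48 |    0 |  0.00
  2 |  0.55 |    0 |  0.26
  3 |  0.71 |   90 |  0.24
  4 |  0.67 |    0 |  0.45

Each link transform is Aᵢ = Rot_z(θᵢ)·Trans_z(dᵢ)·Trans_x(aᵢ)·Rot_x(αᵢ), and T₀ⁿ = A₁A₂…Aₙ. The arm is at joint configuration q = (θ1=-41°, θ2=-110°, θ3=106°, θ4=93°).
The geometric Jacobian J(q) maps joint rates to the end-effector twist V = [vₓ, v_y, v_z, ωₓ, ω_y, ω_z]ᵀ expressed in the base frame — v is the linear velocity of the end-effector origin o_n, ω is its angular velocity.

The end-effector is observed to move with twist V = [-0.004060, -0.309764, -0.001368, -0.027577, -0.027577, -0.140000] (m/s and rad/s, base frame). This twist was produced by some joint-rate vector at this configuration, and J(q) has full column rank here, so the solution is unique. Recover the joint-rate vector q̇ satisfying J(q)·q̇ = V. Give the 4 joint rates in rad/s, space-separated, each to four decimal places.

-0.0850 0.6570 -0.7120 0.0390

o_n = [0.0403, -1.3770, 1.1691]
J₁: ẑ×o_n = [1.3770, 0.0403, -0.0000], ω = ẑ
J2: z=[0.0000, 0.0000, 1.0000] o=[0.3623, -0.3149, 0.0000] → [1.0621, -0.3220, 0.0000, 0.0000, 0.0000, 1.0000]
J3: z=[0.0000, 0.0000, 1.0000] o=[-0.1188, -0.5816, 0.2600] → [0.7954, 0.1591, -0.0000, 0.0000, 0.0000, 1.0000]
J4: z=[-0.7071, -0.7071, 0.0000] o=[0.3833, -1.0836, 0.5000] → [-0.4731, 0.4731, -0.0351, -0.7071, -0.7071, 0.0000]
q̇ = J⁺·V = [-0.0850, 0.6570, -0.7120, 0.0390]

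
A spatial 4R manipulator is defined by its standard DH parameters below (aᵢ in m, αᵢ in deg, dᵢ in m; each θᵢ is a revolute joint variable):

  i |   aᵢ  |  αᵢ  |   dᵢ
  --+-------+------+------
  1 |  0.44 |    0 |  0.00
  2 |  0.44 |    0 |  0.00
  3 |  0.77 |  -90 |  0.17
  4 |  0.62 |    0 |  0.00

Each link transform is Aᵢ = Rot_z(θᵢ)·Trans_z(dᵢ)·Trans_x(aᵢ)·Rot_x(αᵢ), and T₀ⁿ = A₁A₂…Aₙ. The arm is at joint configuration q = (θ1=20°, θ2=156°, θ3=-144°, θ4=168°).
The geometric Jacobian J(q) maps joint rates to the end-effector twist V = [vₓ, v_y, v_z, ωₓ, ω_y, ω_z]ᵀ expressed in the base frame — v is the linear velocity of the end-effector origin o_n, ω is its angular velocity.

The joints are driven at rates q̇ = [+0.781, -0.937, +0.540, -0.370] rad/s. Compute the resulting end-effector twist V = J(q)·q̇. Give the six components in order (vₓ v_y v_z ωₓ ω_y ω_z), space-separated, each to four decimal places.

-0.1056 0.4699 -0.2244 0.1961 -0.3138 0.3840

o_n = [0.1132, 0.2678, 0.0411]
J₁: ẑ×o_n = [-0.2678, 0.1132, 0.0000], ω = ẑ
J2: z=[0.0000, 0.0000, 1.0000] o=[0.4135, 0.1505, 0.0000] → [-0.1174, -0.3002, 0.0000, 0.0000, 0.0000, 1.0000]
J3: z=[0.0000, 0.0000, 1.0000] o=[-0.0255, 0.1812, 0.0000] → [-0.0867, 0.1387, 0.0000, 0.0000, 0.0000, 1.0000]
J4: z=[-0.5299, 0.8480, 0.0000] o=[0.6275, 0.5892, 0.1700] → [-0.1093, -0.0683, 0.6065, -0.5299, 0.8480, 0.0000]
V = J·q̇ = [-0.1056, 0.4699, -0.2244, 0.1961, -0.3138, 0.3840]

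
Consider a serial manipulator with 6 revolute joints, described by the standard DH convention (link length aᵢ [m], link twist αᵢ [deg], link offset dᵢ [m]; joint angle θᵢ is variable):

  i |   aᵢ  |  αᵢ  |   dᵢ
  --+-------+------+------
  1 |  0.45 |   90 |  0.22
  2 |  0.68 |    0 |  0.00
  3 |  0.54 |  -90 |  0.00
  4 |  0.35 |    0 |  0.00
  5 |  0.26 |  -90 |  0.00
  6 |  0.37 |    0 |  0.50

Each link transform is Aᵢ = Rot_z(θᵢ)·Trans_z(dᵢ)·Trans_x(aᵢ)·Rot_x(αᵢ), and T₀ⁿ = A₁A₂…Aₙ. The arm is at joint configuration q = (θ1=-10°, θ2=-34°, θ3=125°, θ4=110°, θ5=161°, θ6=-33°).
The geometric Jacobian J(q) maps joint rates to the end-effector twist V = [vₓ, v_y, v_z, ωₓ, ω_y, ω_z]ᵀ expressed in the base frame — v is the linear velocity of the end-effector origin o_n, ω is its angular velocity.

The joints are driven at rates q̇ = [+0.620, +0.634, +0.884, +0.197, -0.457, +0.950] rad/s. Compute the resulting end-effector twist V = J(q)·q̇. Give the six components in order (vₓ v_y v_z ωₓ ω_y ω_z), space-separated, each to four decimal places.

o_n = [0.7435, -0.3673, 0.7663]
J₁: ẑ×o_n = [0.3673, 0.7435, -0.0000], ω = ẑ
J2: z=[-0.1736, -0.9848, 0.0000] o=[0.4432, -0.0781, 0.2200] → [-0.5380, 0.0949, 0.3460, -0.1736, -0.9848, 0.0000]
J3: z=[-0.1736, -0.9848, 0.0000] o=[0.9983, -0.1760, -0.1603] → [-0.9124, 0.1609, -0.2177, -0.1736, -0.9848, 0.0000]
J4: z=[-0.9847, 0.1736, -0.0175] o=[0.9891, -0.1744, 0.3797] → [0.0638, 0.3849, 0.2326, -0.9847, 0.1736, -0.0175]
J5: z=[-0.9847, 0.1736, -0.0175] o=[1.0482, 0.1491, 0.2600] → [0.0789, 0.5038, 0.5614, -0.9847, 0.1736, -0.0175]
J6: z=[-0.0142, 0.0202, 0.9997] o=[1.0030, -0.1069, 0.2645] → [0.2705, -0.2523, 0.0089, -0.0142, 0.0202, 0.9997]
V = J·q̇ = [-0.6865, 0.2693, -0.1753, -0.0210, -1.5209, 1.5742]

-0.6865 0.2693 -0.1753 -0.0210 -1.5209 1.5742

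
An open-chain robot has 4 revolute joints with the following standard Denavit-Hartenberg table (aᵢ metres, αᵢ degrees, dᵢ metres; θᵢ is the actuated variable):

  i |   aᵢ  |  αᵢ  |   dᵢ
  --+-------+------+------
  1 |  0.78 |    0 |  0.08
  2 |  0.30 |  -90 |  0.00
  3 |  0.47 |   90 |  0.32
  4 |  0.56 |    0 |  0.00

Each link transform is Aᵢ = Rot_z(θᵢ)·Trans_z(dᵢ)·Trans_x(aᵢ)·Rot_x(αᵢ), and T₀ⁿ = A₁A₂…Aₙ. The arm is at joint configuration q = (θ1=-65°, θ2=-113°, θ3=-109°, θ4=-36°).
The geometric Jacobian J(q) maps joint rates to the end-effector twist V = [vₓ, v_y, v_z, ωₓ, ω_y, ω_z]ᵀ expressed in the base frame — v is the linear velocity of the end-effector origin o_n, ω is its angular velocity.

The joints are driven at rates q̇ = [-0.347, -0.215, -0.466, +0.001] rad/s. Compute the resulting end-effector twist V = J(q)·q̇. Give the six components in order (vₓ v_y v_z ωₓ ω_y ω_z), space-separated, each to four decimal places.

o_n = [0.3298, -0.6977, 0.9528]
J₁: ẑ×o_n = [0.6977, 0.3298, -0.0000], ω = ẑ
J2: z=[0.0000, 0.0000, 1.0000] o=[0.3296, -0.7069, 0.0800] → [-0.0092, 0.0002, 0.0000, 0.0000, 0.0000, 1.0000]
J3: z=[0.0349, -0.9994, 0.0000] o=[0.0298, -0.7174, 0.0800] → [-0.8722, -0.0305, 0.3005, 0.0349, -0.9994, 0.0000]
J4: z=[0.9449, 0.0330, -0.3256] o=[0.1939, -1.0319, 0.5244] → [0.1229, -0.4490, 0.3112, 0.9449, 0.0330, -0.3256]
V = J·q̇ = [0.1664, -0.1008, -0.1397, -0.0153, 0.4657, -0.5623]

0.1664 -0.1008 -0.1397 -0.0153 0.4657 -0.5623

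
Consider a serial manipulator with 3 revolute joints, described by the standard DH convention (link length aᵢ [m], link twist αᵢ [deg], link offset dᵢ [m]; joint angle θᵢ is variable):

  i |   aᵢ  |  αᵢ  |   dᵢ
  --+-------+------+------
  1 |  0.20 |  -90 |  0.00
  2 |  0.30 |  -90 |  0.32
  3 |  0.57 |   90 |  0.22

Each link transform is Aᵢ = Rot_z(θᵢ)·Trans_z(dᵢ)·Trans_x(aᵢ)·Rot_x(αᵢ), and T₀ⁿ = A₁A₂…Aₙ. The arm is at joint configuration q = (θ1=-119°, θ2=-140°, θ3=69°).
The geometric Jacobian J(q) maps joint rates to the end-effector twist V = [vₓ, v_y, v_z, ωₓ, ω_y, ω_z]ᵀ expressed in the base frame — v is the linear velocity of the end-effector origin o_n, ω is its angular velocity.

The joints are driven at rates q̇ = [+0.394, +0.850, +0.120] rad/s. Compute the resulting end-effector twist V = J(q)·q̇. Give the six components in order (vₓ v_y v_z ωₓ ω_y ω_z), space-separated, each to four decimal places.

o_n = [-0.1638, 0.1421, 0.4927]
J₁: ẑ×o_n = [-0.1421, -0.1638, 0.0000], ω = ẑ
J2: z=[0.8746, -0.4848, 0.0000] o=[-0.0970, -0.1749, 0.0000] → [-0.2389, -0.4309, 0.2449, 0.8746, -0.4848, 0.0000]
J3: z=[-0.3116, -0.5622, 0.7660] o=[0.2943, -0.1291, 0.1928] → [-0.3763, -0.2575, -0.3421, -0.3116, -0.5622, 0.7660]
V = J·q̇ = [-0.3042, -0.4617, 0.1671, 0.7060, -0.4796, 0.4859]

-0.3042 -0.4617 0.1671 0.7060 -0.4796 0.4859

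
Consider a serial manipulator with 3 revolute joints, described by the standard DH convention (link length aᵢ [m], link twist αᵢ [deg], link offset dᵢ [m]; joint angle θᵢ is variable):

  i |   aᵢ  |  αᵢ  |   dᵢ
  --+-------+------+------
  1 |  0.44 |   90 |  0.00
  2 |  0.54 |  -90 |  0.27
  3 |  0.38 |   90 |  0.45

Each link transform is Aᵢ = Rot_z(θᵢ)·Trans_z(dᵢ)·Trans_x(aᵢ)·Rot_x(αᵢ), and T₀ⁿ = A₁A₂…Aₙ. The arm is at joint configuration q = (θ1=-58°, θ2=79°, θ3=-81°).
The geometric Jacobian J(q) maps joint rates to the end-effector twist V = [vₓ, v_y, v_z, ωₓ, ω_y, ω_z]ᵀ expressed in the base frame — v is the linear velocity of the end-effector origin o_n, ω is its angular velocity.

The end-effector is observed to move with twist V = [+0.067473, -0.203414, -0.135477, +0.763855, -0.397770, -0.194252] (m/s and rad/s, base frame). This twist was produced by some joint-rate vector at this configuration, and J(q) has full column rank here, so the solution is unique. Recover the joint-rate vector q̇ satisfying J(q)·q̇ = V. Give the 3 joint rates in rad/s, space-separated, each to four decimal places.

-0.0500 -0.4370 -0.7560

o_n = [-0.4876, -0.4375, 0.6743]
J₁: ẑ×o_n = [0.4375, -0.4876, 0.0000], ω = ẑ
J2: z=[-0.8480, -0.5299, 0.0000] o=[0.2332, -0.3731, 0.0000] → [-0.3573, 0.5718, -0.3274, -0.8480, -0.5299, 0.0000]
J3: z=[-0.5202, 0.8325, 0.1908] o=[0.0588, -0.6036, 0.5301] → [0.0884, -0.0292, 0.3684, -0.5202, 0.8325, 0.1908]
q̇ = J⁺·V = [-0.0500, -0.4370, -0.7560]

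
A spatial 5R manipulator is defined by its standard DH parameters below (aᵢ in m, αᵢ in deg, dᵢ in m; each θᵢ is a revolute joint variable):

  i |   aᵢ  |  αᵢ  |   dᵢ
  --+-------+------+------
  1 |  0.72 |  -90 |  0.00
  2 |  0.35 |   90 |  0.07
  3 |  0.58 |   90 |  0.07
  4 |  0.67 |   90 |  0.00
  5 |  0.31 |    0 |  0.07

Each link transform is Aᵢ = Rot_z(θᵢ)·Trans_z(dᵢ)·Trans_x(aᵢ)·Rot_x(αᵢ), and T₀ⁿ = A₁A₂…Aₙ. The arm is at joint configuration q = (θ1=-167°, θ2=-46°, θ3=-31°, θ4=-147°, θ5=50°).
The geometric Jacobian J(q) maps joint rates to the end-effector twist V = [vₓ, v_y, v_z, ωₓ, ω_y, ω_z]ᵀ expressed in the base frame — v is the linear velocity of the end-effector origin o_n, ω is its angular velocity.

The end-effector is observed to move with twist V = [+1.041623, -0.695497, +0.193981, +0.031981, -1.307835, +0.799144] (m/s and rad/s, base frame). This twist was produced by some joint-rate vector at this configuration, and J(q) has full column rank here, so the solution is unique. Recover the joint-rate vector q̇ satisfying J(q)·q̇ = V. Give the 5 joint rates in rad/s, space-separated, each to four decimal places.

o_n = [-0.9971, -0.1920, -0.1911]
J₁: ẑ×o_n = [0.1920, -0.9971, 0.0000], ω = ẑ
J2: z=[0.2250, -0.9744, 0.0000] o=[-0.7015, -0.1620, 0.0000] → [0.1862, 0.0430, -0.2947, 0.2250, -0.9744, 0.0000]
J3: z=[0.7009, 0.1618, 0.6947] o=[-0.9227, -0.2849, 0.2518] → [-0.1361, 0.2587, 0.0771, 0.7009, 0.1618, 0.6947]
J4: z=[0.1558, 0.9157, -0.3705] o=[-1.2773, -0.0602, 0.6580] → [-0.8264, 0.0284, -0.2772, 0.1558, 0.9157, -0.3705]
J5: z=[0.9669, -0.0647, 0.2468] o=[-1.1420, -0.3259, 0.0581] → [-0.0169, 0.2767, 0.1388, 0.9669, -0.0647, 0.2468]
q̇ = J⁺·V = [0.6850, 0.3300, -0.5150, -0.9520, 0.4830]

0.6850 0.3300 -0.5150 -0.9520 0.4830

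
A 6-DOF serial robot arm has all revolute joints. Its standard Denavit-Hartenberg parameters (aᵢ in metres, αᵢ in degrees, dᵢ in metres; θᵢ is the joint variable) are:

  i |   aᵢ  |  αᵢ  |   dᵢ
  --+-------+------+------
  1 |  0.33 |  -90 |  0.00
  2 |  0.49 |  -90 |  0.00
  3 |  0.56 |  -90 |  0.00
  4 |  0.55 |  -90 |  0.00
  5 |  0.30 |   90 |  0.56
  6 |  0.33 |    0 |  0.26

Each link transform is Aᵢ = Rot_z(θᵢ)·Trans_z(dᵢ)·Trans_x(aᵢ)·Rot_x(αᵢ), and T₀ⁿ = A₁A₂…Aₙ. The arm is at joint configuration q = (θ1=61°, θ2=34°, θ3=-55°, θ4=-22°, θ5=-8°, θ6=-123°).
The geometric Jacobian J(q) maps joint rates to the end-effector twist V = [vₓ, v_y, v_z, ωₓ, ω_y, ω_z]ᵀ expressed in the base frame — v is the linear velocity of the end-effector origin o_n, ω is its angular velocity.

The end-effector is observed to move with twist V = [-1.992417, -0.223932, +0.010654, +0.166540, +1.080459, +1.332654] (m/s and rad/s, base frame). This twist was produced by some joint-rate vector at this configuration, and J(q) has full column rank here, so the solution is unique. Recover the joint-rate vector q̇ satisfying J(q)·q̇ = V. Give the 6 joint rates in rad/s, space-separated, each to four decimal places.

o_n = [-0.0171, 1.7617, -0.7803]
J₁: ẑ×o_n = [-1.7617, -0.0171, 0.0000], ω = ẑ
J2: z=[-0.8746, 0.4848, 0.0000] o=[0.1600, 0.2886, 0.0000] → [-0.3783, -0.6825, -1.2025, -0.8746, 0.4848, 0.0000]
J3: z=[-0.2711, -0.4891, -0.8290] o=[0.3569, 0.6439, -0.2740] → [1.1743, 0.1728, -0.4860, -0.2711, -0.4891, -0.8290]
J4: z=[0.8309, 0.3159, -0.4581] o=[0.0848, 1.0992, -0.4536] → [0.2003, 0.3182, 0.5827, 0.8309, 0.3159, -0.4581]
J5: z=[0.0693, 0.7580, 0.6485] o=[-0.2188, 1.4131, -0.7880] → [-0.2203, 0.1303, -0.1287, 0.0693, 0.7580, 0.6485]
J6: z=[0.8996, 0.2334, -0.3690] o=[-0.3093, 2.0203, -0.6246] → [-0.1318, 0.0323, -0.3008, 0.8996, 0.2334, -0.3690]
q̇ = J⁺·V = [0.5350, 0.4060, -0.7240, 0.3650, 0.5520, -0.0180]

0.5350 0.4060 -0.7240 0.3650 0.5520 -0.0180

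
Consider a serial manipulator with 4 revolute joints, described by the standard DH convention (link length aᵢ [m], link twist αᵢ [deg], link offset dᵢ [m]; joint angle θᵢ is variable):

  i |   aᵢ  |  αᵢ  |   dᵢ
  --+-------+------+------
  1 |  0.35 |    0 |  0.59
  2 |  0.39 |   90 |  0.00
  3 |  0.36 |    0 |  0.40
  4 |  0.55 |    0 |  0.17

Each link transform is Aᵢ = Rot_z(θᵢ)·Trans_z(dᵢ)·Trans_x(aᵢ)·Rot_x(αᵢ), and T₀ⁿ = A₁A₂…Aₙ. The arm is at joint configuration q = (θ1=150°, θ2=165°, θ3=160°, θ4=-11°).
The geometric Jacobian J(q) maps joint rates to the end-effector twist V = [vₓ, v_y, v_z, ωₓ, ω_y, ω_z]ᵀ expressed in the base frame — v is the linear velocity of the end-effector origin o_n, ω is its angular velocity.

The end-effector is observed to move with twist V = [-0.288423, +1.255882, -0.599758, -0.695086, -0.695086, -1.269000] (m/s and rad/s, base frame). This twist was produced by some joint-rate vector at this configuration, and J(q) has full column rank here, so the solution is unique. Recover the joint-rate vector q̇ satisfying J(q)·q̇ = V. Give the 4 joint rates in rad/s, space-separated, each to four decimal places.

-0.4480 -0.8210 0.4030 0.5800

o_n = [-1.0030, 0.0687, 0.9964]
J₁: ẑ×o_n = [-0.0687, -1.0030, 0.0000], ω = ẑ
J2: z=[0.0000, 0.0000, 1.0000] o=[-0.3031, 0.1750, 0.5900] → [0.1063, -0.6998, 0.0000, 0.0000, 0.0000, 1.0000]
J3: z=[-0.7071, -0.7071, 0.0000] o=[-0.0273, -0.1008, 0.5900] → [-0.2874, 0.2874, -0.8097, -0.7071, -0.7071, 0.0000]
J4: z=[-0.7071, -0.7071, 0.0000] o=[-0.5494, -0.1444, 0.7131] → [-0.2003, 0.2003, -0.4714, -0.7071, -0.7071, 0.0000]
q̇ = J⁺·V = [-0.4480, -0.8210, 0.4030, 0.5800]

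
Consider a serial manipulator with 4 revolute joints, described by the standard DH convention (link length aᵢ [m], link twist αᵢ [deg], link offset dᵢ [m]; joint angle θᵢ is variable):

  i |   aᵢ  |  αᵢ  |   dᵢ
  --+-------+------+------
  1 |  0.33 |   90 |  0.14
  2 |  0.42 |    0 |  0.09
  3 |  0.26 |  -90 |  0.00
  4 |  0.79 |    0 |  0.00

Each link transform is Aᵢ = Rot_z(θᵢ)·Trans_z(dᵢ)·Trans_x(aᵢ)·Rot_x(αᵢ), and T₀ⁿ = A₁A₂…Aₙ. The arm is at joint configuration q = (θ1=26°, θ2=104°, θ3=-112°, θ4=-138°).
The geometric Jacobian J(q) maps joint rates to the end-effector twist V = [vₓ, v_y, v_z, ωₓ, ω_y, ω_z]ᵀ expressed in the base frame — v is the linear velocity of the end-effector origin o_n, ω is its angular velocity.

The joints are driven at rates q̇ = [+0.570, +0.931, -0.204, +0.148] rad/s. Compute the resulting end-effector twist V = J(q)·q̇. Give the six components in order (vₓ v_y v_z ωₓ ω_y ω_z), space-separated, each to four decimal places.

o_n = [0.1853, -0.5979, 0.5930]
J₁: ẑ×o_n = [0.5979, 0.1853, -0.0000], ω = ẑ
J2: z=[0.4384, -0.8988, 0.0000] o=[0.2966, 0.1447, 0.1400] → [-0.4072, -0.1986, -0.4255, 0.4384, -0.8988, 0.0000]
J3: z=[0.4384, -0.8988, 0.0000] o=[0.2447, 0.0192, 0.5475] → [-0.0409, -0.0200, -0.3239, 0.4384, -0.8988, 0.0000]
J4: z=[0.1251, 0.0610, 0.9903] o=[0.4761, 0.1321, 0.5113] → [0.7279, -0.2982, -0.0736, 0.1251, 0.0610, 0.9903]
V = J·q̇ = [0.0778, -0.1193, -0.3410, 0.3372, -0.6444, 0.7166]

0.0778 -0.1193 -0.3410 0.3372 -0.6444 0.7166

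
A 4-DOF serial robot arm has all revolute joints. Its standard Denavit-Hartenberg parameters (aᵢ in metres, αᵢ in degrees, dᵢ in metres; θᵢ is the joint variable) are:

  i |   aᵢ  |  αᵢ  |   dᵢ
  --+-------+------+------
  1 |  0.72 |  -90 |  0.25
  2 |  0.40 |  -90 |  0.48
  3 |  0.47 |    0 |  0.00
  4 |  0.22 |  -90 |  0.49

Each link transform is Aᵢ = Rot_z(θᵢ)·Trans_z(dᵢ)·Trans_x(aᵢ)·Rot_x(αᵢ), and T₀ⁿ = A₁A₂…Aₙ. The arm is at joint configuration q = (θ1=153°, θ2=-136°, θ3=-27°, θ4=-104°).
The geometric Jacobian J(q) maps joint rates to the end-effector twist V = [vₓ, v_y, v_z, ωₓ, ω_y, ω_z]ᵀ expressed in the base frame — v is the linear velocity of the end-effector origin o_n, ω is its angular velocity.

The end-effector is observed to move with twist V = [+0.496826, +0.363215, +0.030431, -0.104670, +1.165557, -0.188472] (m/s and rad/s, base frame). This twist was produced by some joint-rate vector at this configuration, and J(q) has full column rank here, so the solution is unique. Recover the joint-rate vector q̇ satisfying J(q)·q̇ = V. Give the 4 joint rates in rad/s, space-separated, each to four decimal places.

o_n = [-0.9027, -0.5046, 1.0710]
J₁: ẑ×o_n = [0.5046, -0.9027, 0.0000], ω = ẑ
J2: z=[-0.4540, -0.8910, 0.0000] o=[-0.6415, 0.3269, 0.2500] → [-0.7315, 0.3727, 0.1448, -0.4540, -0.8910, 0.0000]
J3: z=[-0.6189, 0.3154, 0.7193] o=[-0.6031, -0.2314, 0.5279] → [0.3678, 0.1206, 0.2636, -0.6189, 0.3154, 0.7193]
J4: z=[-0.6189, 0.3154, 0.7193] o=[-0.4315, -0.5583, 0.8188] → [0.0409, -0.1828, 0.1153, -0.6189, 0.3154, 0.7193]
q̇ = J⁺·V = [-0.8330, -0.9910, 0.4760, 0.4200]

-0.8330 -0.9910 0.4760 0.4200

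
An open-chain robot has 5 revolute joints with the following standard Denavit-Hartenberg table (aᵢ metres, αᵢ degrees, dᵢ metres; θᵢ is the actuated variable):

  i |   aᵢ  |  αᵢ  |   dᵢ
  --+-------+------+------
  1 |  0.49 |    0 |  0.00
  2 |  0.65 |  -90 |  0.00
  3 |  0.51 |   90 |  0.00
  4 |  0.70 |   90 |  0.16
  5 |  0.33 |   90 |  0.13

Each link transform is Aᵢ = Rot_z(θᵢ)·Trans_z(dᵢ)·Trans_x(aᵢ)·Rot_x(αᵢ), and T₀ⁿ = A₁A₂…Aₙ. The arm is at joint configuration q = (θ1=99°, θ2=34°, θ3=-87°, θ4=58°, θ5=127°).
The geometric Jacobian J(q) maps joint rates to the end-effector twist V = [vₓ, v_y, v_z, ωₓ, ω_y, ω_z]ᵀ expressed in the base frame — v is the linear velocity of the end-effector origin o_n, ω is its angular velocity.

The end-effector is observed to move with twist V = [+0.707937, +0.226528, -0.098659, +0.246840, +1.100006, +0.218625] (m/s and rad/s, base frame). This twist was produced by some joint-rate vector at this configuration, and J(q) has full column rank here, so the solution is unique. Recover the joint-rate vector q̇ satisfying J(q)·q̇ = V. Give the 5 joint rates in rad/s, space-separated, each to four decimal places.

o_n = [-0.5237, 0.4409, 0.9069]
J₁: ẑ×o_n = [-0.4409, -0.5237, 0.0000], ω = ẑ
J2: z=[0.0000, 0.0000, 1.0000] o=[-0.0767, 0.4840, 0.0000] → [0.0431, -0.4471, 0.0000, 0.0000, 0.0000, 1.0000]
J3: z=[-0.7314, -0.6820, 0.0000] o=[-0.5200, 0.9593, 0.0000] → [-0.6185, 0.6633, 0.3766, -0.7314, -0.6820, 0.0000]
J4: z=[0.6811, -0.7304, 0.0523] o=[-0.5382, 0.9789, 0.5093] → [-0.2622, -0.2700, -0.3558, 0.6811, -0.7304, 0.0523]
J5: z=[0.3573, 0.3939, 0.8469] o=[-0.8766, 0.4714, 0.8881] → [0.0332, 0.2921, -0.1499, 0.3573, 0.3939, 0.8469]
q̇ = J⁺·V = [-0.4320, 0.0530, -0.5370, -0.6040, 0.7430]

-0.4320 0.0530 -0.5370 -0.6040 0.7430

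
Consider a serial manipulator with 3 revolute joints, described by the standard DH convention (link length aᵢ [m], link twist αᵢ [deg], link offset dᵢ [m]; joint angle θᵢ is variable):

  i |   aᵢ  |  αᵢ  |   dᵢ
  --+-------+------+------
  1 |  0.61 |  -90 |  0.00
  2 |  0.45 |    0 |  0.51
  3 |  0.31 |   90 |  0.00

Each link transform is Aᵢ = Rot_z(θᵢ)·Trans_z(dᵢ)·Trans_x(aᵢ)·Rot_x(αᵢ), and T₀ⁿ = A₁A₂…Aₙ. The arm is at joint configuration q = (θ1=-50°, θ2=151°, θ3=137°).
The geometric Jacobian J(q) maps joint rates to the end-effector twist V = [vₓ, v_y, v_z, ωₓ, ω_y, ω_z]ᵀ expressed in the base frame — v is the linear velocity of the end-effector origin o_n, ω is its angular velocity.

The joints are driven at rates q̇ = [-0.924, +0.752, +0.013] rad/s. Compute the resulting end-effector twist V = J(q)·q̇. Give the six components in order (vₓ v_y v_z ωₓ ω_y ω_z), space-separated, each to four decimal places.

0.1214 -0.5935 0.2227 0.5860 0.4917 -0.9240

o_n = [0.5914, 0.0887, 0.0767]
J₁: ẑ×o_n = [-0.0887, 0.5914, 0.0000], ω = ẑ
J2: z=[0.7660, 0.6428, 0.0000] o=[0.3921, -0.4673, 0.0000] → [0.0493, -0.0587, 0.2978, 0.7660, 0.6428, 0.0000]
J3: z=[0.7660, 0.6428, 0.0000] o=[0.5298, 0.1620, -0.2182] → [0.1895, -0.2259, -0.0958, 0.7660, 0.6428, 0.0000]
V = J·q̇ = [0.1214, -0.5935, 0.2227, 0.5860, 0.4917, -0.9240]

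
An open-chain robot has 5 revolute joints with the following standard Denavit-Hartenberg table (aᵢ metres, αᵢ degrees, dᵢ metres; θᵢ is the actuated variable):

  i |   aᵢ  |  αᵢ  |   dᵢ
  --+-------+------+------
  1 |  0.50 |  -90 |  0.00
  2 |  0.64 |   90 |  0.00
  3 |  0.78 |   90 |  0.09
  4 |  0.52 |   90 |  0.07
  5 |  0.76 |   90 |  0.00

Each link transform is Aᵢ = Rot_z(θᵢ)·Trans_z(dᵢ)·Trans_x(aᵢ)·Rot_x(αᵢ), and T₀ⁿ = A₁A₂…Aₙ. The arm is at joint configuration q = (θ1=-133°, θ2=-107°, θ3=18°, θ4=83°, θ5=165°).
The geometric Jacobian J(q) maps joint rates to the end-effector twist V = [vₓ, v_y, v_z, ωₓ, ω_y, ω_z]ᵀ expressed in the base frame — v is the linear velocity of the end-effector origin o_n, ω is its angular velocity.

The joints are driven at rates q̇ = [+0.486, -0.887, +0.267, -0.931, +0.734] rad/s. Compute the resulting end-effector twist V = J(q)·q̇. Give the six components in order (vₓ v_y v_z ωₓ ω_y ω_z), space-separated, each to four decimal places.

o_n = [-0.1490, -0.1295, 1.4123]
J₁: ẑ×o_n = [0.1295, -0.1490, 0.0000], ω = ẑ
J2: z=[0.7314, -0.6820, 0.0000] o=[-0.3410, -0.3657, 0.0000] → [-0.9632, -1.0329, 0.3037, 0.7314, -0.6820, 0.0000]
J3: z=[0.6522, 0.6994, -0.2924] o=[-0.2134, -0.2288, 0.6120] → [0.5888, -0.5408, 0.0198, 0.6522, 0.6994, -0.2924]
J4: z=[-0.6339, 0.7147, 0.2955] o=[0.1695, -0.1716, 1.2951] → [0.0713, -0.0198, 0.2009, -0.6339, 0.7147, 0.2955]
J5: z=[0.3331, -0.0926, 0.9384] o=[0.4881, 0.2389, 1.2226] → [0.3281, -0.6610, -0.1817, 0.3331, -0.0926, 0.9384]
V = J·q̇ = [1.2489, 0.2327, -0.5845, 0.3601, 0.0583, 0.8216]

1.2489 0.2327 -0.5845 0.3601 0.0583 0.8216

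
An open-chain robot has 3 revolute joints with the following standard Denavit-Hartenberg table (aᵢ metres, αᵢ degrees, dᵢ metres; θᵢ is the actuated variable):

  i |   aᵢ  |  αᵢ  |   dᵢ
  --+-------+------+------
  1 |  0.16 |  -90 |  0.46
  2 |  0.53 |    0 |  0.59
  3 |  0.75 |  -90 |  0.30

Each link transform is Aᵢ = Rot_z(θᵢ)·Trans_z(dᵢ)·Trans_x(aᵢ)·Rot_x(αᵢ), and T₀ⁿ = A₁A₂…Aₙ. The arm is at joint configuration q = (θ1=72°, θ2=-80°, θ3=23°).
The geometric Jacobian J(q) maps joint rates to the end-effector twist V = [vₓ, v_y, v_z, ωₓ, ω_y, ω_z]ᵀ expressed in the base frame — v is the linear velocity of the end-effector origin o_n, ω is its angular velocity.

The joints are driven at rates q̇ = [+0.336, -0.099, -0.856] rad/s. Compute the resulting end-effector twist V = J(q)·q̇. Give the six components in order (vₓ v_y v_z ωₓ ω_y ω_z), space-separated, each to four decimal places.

-0.5051 -0.8363 0.3992 0.9083 -0.2951 0.3360

o_n = [-0.6423, 0.9032, 1.6110]
J₁: ẑ×o_n = [-0.9032, -0.6423, 0.0000], ω = ẑ
J2: z=[-0.9511, 0.3090, 0.0000] o=[0.0494, 0.1522, 0.4600] → [0.3557, 1.0946, -0.5005, -0.9511, 0.3090, 0.0000]
J3: z=[-0.9511, 0.3090, 0.0000] o=[-0.4832, 0.4220, 0.9819] → [0.1944, 0.5982, -0.4085, -0.9511, 0.3090, 0.0000]
V = J·q̇ = [-0.5051, -0.8363, 0.3992, 0.9083, -0.2951, 0.3360]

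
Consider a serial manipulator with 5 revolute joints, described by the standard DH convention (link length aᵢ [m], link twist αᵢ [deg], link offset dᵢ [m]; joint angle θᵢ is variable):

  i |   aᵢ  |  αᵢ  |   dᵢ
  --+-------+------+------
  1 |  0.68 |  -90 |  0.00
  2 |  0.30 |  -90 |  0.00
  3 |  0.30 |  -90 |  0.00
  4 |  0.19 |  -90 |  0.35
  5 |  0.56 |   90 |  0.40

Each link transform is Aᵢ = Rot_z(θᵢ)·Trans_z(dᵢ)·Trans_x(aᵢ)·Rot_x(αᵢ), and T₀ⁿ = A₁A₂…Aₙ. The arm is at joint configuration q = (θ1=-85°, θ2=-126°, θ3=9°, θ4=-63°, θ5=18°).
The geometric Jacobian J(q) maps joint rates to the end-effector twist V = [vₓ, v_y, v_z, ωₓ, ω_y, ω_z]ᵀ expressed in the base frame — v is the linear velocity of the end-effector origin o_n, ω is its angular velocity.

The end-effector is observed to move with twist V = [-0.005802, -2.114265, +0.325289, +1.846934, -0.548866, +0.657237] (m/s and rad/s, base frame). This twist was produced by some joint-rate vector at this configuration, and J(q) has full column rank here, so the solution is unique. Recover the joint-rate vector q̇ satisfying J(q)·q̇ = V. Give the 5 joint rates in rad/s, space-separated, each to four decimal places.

0.8350 0.6960 0.0990 -0.9950 -0.8130

o_n = [-0.2994, -0.3498, 1.2786]
J₁: ẑ×o_n = [0.3498, -0.2994, 0.0000], ω = ẑ
J2: z=[0.9962, 0.0872, 0.0000] o=[0.0593, -0.6774, 0.0000] → [0.1114, -1.2738, 0.3576, 0.9962, 0.0872, 0.0000]
J3: z=[0.0705, -0.8059, 0.5878] o=[0.0439, -0.5017, 0.2427] → [-0.9242, -0.2748, -0.2660, 0.0705, -0.8059, 0.5878]
J4: z=[-0.9759, -0.1777, -0.1266] o=[-0.0180, -0.3323, 0.4824] → [-0.1437, 0.8127, -0.0330, -0.9759, -0.1777, -0.1266]
J5: z=[-0.2159, 0.8690, 0.4451] o=[-0.3655, -0.4823, 0.6066] → [0.5251, 0.1745, -0.0860, -0.2159, 0.8690, 0.4451]
q̇ = J⁺·V = [0.8350, 0.6960, 0.0990, -0.9950, -0.8130]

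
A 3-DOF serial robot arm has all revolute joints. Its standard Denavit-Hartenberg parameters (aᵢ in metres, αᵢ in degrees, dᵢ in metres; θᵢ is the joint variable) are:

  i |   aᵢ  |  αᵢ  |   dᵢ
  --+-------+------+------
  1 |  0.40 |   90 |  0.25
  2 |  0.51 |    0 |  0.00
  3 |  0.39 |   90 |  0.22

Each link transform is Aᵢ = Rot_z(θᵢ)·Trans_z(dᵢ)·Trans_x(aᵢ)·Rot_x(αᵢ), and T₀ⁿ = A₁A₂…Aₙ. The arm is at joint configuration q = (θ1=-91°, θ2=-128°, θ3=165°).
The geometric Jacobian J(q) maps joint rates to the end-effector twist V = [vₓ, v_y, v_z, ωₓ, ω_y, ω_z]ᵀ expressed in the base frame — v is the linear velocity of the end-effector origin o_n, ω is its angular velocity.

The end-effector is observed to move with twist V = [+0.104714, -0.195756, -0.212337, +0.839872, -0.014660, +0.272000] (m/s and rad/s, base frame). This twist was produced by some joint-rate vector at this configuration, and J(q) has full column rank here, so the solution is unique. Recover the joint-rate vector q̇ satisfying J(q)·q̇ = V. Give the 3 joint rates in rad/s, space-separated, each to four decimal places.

o_n = [-0.2269, -0.3936, 0.0828]
J₁: ẑ×o_n = [0.3936, -0.2269, 0.0000], ω = ẑ
J2: z=[-0.9998, 0.0175, 0.0000] o=[-0.0070, -0.3999, 0.2500] → [-0.0029, -0.1672, -0.0025, -0.9998, 0.0175, 0.0000]
J3: z=[-0.9998, 0.0175, 0.0000] o=[-0.0015, -0.0860, -0.1519] → [0.0041, 0.2347, 0.3115, -0.9998, 0.0175, 0.0000]
q̇ = J⁺·V = [0.2720, -0.1570, -0.6830]

0.2720 -0.1570 -0.6830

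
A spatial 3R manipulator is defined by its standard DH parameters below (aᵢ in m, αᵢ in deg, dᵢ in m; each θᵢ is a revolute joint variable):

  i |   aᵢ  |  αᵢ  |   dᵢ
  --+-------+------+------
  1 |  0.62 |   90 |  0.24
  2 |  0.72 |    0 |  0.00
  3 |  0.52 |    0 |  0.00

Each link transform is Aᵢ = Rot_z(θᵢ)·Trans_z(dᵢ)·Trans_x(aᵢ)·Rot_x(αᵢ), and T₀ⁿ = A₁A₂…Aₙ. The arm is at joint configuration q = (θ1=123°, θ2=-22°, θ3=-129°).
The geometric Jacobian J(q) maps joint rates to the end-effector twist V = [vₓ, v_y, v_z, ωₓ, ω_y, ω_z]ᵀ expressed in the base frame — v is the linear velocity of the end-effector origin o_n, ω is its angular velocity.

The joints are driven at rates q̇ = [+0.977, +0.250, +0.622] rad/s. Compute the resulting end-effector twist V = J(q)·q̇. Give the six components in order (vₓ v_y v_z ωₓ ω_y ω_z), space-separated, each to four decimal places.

o_n = [-0.4536, 0.6984, -0.2818]
J₁: ẑ×o_n = [-0.6984, -0.4536, 0.0000], ω = ẑ
J2: z=[0.8387, 0.5446, 0.0000] o=[-0.3377, 0.5200, 0.2400] → [-0.2842, 0.4376, 0.2128, 0.8387, 0.5446, 0.0000]
J3: z=[0.8387, 0.5446, 0.0000] o=[-0.7013, 1.0798, -0.0297] → [-0.1373, 0.2114, -0.4548, 0.8387, 0.5446, 0.0000]
V = J·q̇ = [-0.8388, -0.2022, -0.2297, 0.7313, 0.4749, 0.9770]

-0.8388 -0.2022 -0.2297 0.7313 0.4749 0.9770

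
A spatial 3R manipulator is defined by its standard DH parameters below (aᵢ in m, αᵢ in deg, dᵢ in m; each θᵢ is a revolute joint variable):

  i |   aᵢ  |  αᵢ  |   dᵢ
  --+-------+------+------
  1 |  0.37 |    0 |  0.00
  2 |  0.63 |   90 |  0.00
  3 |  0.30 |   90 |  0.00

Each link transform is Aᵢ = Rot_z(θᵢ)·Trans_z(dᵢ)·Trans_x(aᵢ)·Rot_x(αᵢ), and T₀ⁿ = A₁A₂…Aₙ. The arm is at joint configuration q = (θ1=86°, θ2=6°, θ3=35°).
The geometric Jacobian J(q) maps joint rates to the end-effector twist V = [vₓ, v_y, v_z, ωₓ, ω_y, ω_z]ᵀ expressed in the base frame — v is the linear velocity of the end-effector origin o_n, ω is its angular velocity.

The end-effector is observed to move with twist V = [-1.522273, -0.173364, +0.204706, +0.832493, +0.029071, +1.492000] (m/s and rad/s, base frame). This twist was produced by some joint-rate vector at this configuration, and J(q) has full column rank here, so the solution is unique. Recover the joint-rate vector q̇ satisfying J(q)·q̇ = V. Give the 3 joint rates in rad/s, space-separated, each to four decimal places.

0.6000 0.8920 0.8330

o_n = [-0.0048, 1.2443, 0.1721]
J₁: ẑ×o_n = [-1.2443, -0.0048, 0.0000], ω = ẑ
J2: z=[0.0000, 0.0000, 1.0000] o=[0.0258, 0.3691, 0.0000] → [-0.8752, -0.0306, 0.0000, 0.0000, 0.0000, 1.0000]
J3: z=[0.9994, 0.0349, 0.0000] o=[0.0038, 0.9987, 0.0000] → [0.0060, -0.1720, 0.2457, 0.9994, 0.0349, 0.0000]
q̇ = J⁺·V = [0.6000, 0.8920, 0.8330]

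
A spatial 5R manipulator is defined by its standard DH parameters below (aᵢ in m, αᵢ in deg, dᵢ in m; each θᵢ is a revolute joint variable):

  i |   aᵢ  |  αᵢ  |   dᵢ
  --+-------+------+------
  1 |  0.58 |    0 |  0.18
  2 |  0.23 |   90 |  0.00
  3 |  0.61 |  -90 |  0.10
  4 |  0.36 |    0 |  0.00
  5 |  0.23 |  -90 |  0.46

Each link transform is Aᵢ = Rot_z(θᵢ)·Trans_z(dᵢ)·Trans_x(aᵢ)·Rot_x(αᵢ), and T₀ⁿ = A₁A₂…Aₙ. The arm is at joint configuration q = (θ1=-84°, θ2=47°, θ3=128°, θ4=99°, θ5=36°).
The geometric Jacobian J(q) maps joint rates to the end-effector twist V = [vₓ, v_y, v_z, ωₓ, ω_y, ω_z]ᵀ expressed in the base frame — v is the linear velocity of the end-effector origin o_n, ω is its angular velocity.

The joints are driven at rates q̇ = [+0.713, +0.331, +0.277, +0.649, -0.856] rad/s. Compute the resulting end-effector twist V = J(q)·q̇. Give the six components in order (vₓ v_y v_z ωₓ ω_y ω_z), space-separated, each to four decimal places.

o_n = [0.0142, -0.0182, 0.2049]
J₁: ẑ×o_n = [0.0182, 0.0142, -0.0000], ω = ẑ
J2: z=[0.0000, 0.0000, 1.0000] o=[0.0606, -0.5768, 0.1800] → [-0.5586, -0.0464, 0.0000, 0.0000, 0.0000, 1.0000]
J3: z=[-0.6018, -0.7986, 0.0000] o=[0.2443, -0.7152, 0.1800] → [-0.0199, 0.0150, -0.6032, -0.6018, -0.7986, 0.0000]
J4: z=[-0.6293, 0.4742, -0.6157] o=[-0.1158, -0.5691, 0.6607] → [0.1230, -0.3669, -0.4083, -0.6293, 0.4742, -0.6157]
J5: z=[-0.6293, 0.4742, -0.6157] o=[0.1259, -0.3060, 0.6163] → [-0.0179, -0.1901, -0.1282, -0.6293, 0.4742, -0.6157]
V = J·q̇ = [-0.0823, -0.0764, -0.3224, -0.0364, -0.3194, 1.1714]

-0.0823 -0.0764 -0.3224 -0.0364 -0.3194 1.1714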